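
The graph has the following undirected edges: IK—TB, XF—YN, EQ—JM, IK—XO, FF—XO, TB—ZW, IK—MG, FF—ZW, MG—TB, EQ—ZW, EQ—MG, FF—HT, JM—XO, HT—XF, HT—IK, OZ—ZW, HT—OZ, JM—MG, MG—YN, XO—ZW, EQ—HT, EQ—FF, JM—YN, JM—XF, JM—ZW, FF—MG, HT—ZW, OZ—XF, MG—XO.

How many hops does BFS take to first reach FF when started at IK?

Level 0: IK
Level 1: HT, MG, TB, XO
Level 2: EQ, FF, JM, OZ, XF, YN, ZW
FF first appears at level 2.

2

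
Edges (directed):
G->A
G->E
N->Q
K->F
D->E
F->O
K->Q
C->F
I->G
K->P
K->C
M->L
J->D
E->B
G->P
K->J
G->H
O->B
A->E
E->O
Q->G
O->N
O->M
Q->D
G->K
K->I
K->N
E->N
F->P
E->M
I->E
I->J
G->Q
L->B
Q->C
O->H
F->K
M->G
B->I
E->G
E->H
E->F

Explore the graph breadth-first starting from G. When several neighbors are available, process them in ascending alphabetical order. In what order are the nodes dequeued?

Visit G; enqueue A, E, H, K, P, Q → queue [A, E, H, K, P, Q]
Visit A → queue [E, H, K, P, Q]
Visit E; enqueue B, F, M, N, O → queue [H, K, P, Q, B, F, M, N, O]
Visit H → queue [K, P, Q, B, F, M, N, O]
Visit K; enqueue C, I, J → queue [P, Q, B, F, M, N, O, C, I, J]
Visit P → queue [Q, B, F, M, N, O, C, I, J]
Visit Q; enqueue D → queue [B, F, M, N, O, C, I, J, D]
Visit B → queue [F, M, N, O, C, I, J, D]
Visit F → queue [M, N, O, C, I, J, D]
Visit M; enqueue L → queue [N, O, C, I, J, D, L]
Visit N → queue [O, C, I, J, D, L]
Visit O → queue [C, I, J, D, L]
Visit C → queue [I, J, D, L]
Visit I → queue [J, D, L]
Visit J → queue [D, L]
Visit D → queue [L]
Visit L → queue []

G A E H K P Q B F M N O C I J D L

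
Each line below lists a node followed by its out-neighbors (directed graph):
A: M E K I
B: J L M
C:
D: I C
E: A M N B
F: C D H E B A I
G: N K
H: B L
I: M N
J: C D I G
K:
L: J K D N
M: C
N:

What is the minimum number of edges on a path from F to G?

Level 0: F
Level 1: A, B, C, D, E, H, I
Level 2: J, K, L, M, N
Level 3: G
G first appears at level 3.

3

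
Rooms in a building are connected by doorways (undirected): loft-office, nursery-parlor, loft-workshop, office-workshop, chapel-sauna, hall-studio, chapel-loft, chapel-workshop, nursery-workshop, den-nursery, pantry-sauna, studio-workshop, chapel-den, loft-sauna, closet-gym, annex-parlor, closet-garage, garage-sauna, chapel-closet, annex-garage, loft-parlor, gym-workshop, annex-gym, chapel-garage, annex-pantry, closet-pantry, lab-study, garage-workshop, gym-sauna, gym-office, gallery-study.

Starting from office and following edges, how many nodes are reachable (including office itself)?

15

BFS from office visits: office, workshop, loft, gym, studio, nursery, garage, chapel, sauna, parlor, closet, annex, hall, den, pantry
Reachable nodes: 15 of 18 total.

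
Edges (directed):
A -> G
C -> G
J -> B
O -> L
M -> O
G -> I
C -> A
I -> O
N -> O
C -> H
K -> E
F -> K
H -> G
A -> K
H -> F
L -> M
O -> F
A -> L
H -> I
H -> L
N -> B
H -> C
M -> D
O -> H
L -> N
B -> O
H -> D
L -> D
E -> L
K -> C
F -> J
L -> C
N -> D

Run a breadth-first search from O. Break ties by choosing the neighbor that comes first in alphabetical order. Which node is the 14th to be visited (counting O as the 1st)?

E

Visit O; enqueue F, H, L → queue [F, H, L]
Visit F; enqueue J, K → queue [H, L, J, K]
Visit H; enqueue C, D, G, I → queue [L, J, K, C, D, G, I]
Visit L; enqueue M, N → queue [J, K, C, D, G, I, M, N]
Visit J; enqueue B → queue [K, C, D, G, I, M, N, B]
Visit K; enqueue E → queue [C, D, G, I, M, N, B, E]
Visit C; enqueue A → queue [D, G, I, M, N, B, E, A]
Visit D → queue [G, I, M, N, B, E, A]
Visit G → queue [I, M, N, B, E, A]
Visit I → queue [M, N, B, E, A]
Visit M → queue [N, B, E, A]
Visit N → queue [B, E, A]
Visit B → queue [E, A]
Visit E → queue [A]
Visit A → queue []

Visit order: O, F, H, L, J, K, C, D, G, I, M, N, B, E, A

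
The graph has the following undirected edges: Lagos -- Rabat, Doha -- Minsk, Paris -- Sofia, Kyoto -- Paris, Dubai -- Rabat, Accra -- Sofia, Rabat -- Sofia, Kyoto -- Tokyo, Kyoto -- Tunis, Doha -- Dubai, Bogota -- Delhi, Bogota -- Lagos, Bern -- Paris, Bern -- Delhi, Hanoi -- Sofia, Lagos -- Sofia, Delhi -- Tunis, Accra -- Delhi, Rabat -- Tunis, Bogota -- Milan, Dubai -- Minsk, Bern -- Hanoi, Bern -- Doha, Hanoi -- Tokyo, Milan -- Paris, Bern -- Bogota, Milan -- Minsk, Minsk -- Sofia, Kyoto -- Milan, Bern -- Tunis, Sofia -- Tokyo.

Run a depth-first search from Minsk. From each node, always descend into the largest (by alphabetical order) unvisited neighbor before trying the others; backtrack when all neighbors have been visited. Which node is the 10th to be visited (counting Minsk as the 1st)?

Paris

Visit Minsk
Minsk → Sofia
Sofia → Tokyo
Tokyo → Kyoto
Kyoto → Tunis
Tunis → Rabat
Rabat → Lagos
Lagos → Bogota
Bogota → Milan
Milan → Paris
Paris → Bern
Bern → Hanoi
Bern → Doha
Doha → Dubai
Bern → Delhi
Delhi → Accra

Visit order: Minsk, Sofia, Tokyo, Kyoto, Tunis, Rabat, Lagos, Bogota, Milan, Paris, Bern, Hanoi, Doha, Dubai, Delhi, Accra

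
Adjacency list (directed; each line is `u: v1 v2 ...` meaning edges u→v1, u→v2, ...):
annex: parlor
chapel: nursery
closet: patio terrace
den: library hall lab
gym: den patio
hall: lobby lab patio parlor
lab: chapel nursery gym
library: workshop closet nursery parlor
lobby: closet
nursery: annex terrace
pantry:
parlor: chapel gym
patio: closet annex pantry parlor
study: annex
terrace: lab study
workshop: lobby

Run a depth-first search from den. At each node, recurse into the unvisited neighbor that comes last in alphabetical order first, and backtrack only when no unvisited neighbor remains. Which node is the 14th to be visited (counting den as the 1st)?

Visit den
den → library
library → workshop
workshop → lobby
lobby → closet
closet → terrace
terrace → study
study → annex
annex → parlor
parlor → gym
gym → patio
patio → pantry
parlor → chapel
chapel → nursery
terrace → lab
den → hall

Visit order: den, library, workshop, lobby, closet, terrace, study, annex, parlor, gym, patio, pantry, chapel, nursery, lab, hall

nursery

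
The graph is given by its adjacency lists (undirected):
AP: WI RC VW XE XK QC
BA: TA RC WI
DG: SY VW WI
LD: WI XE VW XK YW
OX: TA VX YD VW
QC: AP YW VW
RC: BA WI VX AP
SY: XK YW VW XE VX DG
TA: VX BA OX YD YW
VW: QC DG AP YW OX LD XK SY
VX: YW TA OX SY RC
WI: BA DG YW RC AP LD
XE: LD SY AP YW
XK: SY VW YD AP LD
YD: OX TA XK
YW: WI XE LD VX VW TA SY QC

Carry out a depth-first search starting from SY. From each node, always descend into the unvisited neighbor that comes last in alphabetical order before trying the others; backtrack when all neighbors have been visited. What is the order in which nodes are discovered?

Visit SY
SY → YW
YW → XE
XE → LD
LD → XK
XK → YD
YD → TA
TA → VX
VX → RC
RC → WI
WI → DG
DG → VW
VW → QC
QC → AP
VW → OX
WI → BA

SY, YW, XE, LD, XK, YD, TA, VX, RC, WI, DG, VW, QC, AP, OX, BA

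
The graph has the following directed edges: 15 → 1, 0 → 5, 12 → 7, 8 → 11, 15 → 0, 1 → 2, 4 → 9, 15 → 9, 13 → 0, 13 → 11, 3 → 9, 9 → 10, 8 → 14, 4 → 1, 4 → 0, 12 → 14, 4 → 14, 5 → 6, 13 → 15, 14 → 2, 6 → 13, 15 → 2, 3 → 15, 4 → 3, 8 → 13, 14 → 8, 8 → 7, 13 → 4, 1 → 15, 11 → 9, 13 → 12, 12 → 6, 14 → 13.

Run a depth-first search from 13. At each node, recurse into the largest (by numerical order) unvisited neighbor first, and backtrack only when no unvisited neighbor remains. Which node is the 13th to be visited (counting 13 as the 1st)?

11

Visit 13
13 → 15
15 → 9
9 → 10
15 → 2
15 → 1
15 → 0
0 → 5
5 → 6
13 → 12
12 → 14
14 → 8
8 → 11
8 → 7
13 → 4
4 → 3

Visit order: 13, 15, 9, 10, 2, 1, 0, 5, 6, 12, 14, 8, 11, 7, 4, 3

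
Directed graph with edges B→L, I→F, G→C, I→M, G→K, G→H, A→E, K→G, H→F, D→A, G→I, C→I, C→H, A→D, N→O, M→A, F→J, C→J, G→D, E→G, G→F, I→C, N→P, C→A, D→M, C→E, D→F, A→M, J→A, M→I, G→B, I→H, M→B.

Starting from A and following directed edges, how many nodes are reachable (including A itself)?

BFS from A visits: A, D, E, M, F, G, B, I, J, C, H, K, L
Reachable nodes: 13 of 16 total.

13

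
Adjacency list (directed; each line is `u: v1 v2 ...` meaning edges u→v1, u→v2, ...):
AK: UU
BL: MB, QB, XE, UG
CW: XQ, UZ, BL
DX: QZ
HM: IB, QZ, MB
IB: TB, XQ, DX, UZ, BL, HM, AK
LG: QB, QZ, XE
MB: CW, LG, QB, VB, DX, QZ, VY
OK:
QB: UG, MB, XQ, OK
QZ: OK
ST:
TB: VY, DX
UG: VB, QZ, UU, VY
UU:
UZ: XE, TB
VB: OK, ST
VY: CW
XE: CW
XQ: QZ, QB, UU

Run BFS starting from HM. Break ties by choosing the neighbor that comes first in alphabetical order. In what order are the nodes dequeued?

Visit HM; enqueue IB, MB, QZ → queue [IB, MB, QZ]
Visit IB; enqueue AK, BL, DX, TB, UZ, XQ → queue [MB, QZ, AK, BL, DX, TB, UZ, XQ]
Visit MB; enqueue CW, LG, QB, VB, VY → queue [QZ, AK, BL, DX, TB, UZ, XQ, CW, LG, QB, VB, VY]
Visit QZ; enqueue OK → queue [AK, BL, DX, TB, UZ, XQ, CW, LG, QB, VB, VY, OK]
Visit AK; enqueue UU → queue [BL, DX, TB, UZ, XQ, CW, LG, QB, VB, VY, OK, UU]
Visit BL; enqueue UG, XE → queue [DX, TB, UZ, XQ, CW, LG, QB, VB, VY, OK, UU, UG, XE]
Visit DX → queue [TB, UZ, XQ, CW, LG, QB, VB, VY, OK, UU, UG, XE]
Visit TB → queue [UZ, XQ, CW, LG, QB, VB, VY, OK, UU, UG, XE]
Visit UZ → queue [XQ, CW, LG, QB, VB, VY, OK, UU, UG, XE]
Visit XQ → queue [CW, LG, QB, VB, VY, OK, UU, UG, XE]
Visit CW → queue [LG, QB, VB, VY, OK, UU, UG, XE]
Visit LG → queue [QB, VB, VY, OK, UU, UG, XE]
Visit QB → queue [VB, VY, OK, UU, UG, XE]
Visit VB; enqueue ST → queue [VY, OK, UU, UG, XE, ST]
Visit VY → queue [OK, UU, UG, XE, ST]
Visit OK → queue [UU, UG, XE, ST]
Visit UU → queue [UG, XE, ST]
Visit UG → queue [XE, ST]
Visit XE → queue [ST]
Visit ST → queue []

HM → IB → MB → QZ → AK → BL → DX → TB → UZ → XQ → CW → LG → QB → VB → VY → OK → UU → UG → XE → ST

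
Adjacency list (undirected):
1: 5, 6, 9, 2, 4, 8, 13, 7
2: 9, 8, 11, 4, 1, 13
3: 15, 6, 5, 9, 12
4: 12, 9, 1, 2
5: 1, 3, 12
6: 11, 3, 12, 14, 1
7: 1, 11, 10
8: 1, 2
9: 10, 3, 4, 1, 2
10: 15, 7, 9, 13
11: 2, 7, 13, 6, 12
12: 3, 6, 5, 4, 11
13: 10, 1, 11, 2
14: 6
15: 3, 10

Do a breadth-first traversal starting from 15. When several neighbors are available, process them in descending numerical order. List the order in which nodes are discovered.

Visit 15; enqueue 10, 3 → queue [10, 3]
Visit 10; enqueue 13, 9, 7 → queue [3, 13, 9, 7]
Visit 3; enqueue 12, 6, 5 → queue [13, 9, 7, 12, 6, 5]
Visit 13; enqueue 11, 2, 1 → queue [9, 7, 12, 6, 5, 11, 2, 1]
Visit 9; enqueue 4 → queue [7, 12, 6, 5, 11, 2, 1, 4]
Visit 7 → queue [12, 6, 5, 11, 2, 1, 4]
Visit 12 → queue [6, 5, 11, 2, 1, 4]
Visit 6; enqueue 14 → queue [5, 11, 2, 1, 4, 14]
Visit 5 → queue [11, 2, 1, 4, 14]
Visit 11 → queue [2, 1, 4, 14]
Visit 2; enqueue 8 → queue [1, 4, 14, 8]
Visit 1 → queue [4, 14, 8]
Visit 4 → queue [14, 8]
Visit 14 → queue [8]
Visit 8 → queue []

15 10 3 13 9 7 12 6 5 11 2 1 4 14 8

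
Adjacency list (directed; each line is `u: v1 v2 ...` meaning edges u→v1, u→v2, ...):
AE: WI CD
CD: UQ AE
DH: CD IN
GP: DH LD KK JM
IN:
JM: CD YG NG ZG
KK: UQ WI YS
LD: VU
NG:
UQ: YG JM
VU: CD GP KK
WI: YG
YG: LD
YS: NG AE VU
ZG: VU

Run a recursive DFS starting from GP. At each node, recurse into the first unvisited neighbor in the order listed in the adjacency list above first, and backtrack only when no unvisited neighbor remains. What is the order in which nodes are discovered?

Visit GP
GP → DH
DH → CD
CD → UQ
UQ → YG
YG → LD
LD → VU
VU → KK
KK → WI
KK → YS
YS → NG
YS → AE
UQ → JM
JM → ZG
DH → IN

GP, DH, CD, UQ, YG, LD, VU, KK, WI, YS, NG, AE, JM, ZG, IN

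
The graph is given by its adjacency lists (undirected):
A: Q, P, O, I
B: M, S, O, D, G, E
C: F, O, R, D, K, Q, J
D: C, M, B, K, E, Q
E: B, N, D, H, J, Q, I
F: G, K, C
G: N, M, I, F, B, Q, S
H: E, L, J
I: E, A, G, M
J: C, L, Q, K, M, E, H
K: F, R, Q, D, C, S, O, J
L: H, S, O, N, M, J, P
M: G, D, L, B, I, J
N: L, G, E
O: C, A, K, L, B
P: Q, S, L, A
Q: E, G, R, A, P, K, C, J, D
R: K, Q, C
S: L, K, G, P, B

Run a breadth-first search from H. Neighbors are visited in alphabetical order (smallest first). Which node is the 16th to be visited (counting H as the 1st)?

Visit H; enqueue E, J, L → queue [E, J, L]
Visit E; enqueue B, D, I, N, Q → queue [J, L, B, D, I, N, Q]
Visit J; enqueue C, K, M → queue [L, B, D, I, N, Q, C, K, M]
Visit L; enqueue O, P, S → queue [B, D, I, N, Q, C, K, M, O, P, S]
Visit B; enqueue G → queue [D, I, N, Q, C, K, M, O, P, S, G]
Visit D → queue [I, N, Q, C, K, M, O, P, S, G]
Visit I; enqueue A → queue [N, Q, C, K, M, O, P, S, G, A]
Visit N → queue [Q, C, K, M, O, P, S, G, A]
Visit Q; enqueue R → queue [C, K, M, O, P, S, G, A, R]
Visit C; enqueue F → queue [K, M, O, P, S, G, A, R, F]
Visit K → queue [M, O, P, S, G, A, R, F]
Visit M → queue [O, P, S, G, A, R, F]
Visit O → queue [P, S, G, A, R, F]
Visit P → queue [S, G, A, R, F]
Visit S → queue [G, A, R, F]
Visit G → queue [A, R, F]
Visit A → queue [R, F]
Visit R → queue [F]
Visit F → queue []

Visit order: H, E, J, L, B, D, I, N, Q, C, K, M, O, P, S, G, A, R, F

G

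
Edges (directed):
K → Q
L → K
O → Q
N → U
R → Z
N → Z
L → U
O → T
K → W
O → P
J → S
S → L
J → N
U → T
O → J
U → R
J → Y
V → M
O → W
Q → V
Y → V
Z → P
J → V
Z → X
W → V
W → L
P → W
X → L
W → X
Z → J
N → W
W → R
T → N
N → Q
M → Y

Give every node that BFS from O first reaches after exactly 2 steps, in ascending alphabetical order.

L, N, R, S, V, X, Y

Level 0: O
Level 1: J, P, Q, T, W
Level 2: L, N, R, S, V, X, Y
Level 3: K, M, U, Z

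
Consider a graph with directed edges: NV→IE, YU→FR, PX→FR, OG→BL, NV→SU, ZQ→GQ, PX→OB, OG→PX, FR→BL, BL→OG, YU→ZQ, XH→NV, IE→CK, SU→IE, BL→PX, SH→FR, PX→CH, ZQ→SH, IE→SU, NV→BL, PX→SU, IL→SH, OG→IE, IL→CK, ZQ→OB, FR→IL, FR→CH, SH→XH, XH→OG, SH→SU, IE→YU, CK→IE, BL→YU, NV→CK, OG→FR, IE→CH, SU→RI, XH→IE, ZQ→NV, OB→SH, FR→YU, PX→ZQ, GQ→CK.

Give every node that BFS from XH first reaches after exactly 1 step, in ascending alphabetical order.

Level 0: XH
Level 1: IE, NV, OG
Level 2: BL, CH, CK, FR, PX, SU, YU
Level 3: IL, OB, RI, ZQ
Level 4: GQ, SH

IE, NV, OG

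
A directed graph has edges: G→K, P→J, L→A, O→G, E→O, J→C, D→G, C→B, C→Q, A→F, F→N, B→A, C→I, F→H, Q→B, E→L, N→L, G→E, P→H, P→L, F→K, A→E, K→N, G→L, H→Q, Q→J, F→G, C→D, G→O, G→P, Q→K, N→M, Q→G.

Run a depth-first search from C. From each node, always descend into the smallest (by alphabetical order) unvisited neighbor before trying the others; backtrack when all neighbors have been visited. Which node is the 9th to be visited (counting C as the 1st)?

Visit C
C → B
B → A
A → E
E → L
E → O
O → G
G → K
K → N
N → M
G → P
P → H
H → Q
Q → J
A → F
C → D
C → I

Visit order: C, B, A, E, L, O, G, K, N, M, P, H, Q, J, F, D, I

N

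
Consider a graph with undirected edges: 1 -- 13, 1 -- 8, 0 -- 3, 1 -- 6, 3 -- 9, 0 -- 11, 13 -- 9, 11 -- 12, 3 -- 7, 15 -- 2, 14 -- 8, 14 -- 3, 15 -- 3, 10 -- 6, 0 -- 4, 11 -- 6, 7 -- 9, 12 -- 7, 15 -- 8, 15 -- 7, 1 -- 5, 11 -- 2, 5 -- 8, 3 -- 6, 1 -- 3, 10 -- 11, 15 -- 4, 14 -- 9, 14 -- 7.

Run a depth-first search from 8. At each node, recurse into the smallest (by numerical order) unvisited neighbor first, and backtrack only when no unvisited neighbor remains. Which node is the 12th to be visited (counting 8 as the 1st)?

Visit 8
8 → 1
1 → 3
3 → 0
0 → 4
4 → 15
15 → 2
2 → 11
11 → 6
6 → 10
11 → 12
12 → 7
7 → 9
9 → 13
9 → 14
1 → 5

Visit order: 8, 1, 3, 0, 4, 15, 2, 11, 6, 10, 12, 7, 9, 13, 14, 5

7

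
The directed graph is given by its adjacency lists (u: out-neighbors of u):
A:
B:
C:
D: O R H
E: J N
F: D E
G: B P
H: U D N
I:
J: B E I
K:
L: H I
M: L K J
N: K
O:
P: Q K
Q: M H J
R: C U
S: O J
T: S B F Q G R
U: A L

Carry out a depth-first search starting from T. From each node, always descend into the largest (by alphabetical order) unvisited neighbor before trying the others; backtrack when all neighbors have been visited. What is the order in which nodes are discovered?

T → S → O → J → I → E → N → K → B → R → U → L → H → D → A → C → Q → M → G → P → F

Visit T
T → S
S → O
S → J
J → I
J → E
E → N
N → K
J → B
T → R
R → U
U → L
L → H
H → D
U → A
R → C
T → Q
Q → M
T → G
G → P
T → F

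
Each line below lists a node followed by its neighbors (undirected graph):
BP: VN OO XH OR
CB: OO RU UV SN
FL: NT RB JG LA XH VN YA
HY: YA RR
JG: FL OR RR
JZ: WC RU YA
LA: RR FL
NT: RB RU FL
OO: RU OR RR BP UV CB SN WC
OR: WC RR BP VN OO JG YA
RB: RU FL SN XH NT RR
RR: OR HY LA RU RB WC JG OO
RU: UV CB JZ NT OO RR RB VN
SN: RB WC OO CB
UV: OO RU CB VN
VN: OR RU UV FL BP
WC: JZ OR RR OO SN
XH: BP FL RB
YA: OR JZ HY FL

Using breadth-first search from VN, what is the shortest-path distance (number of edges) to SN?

3

Level 0: VN
Level 1: BP, FL, OR, RU, UV
Level 2: CB, JG, JZ, LA, NT, OO, RB, RR, WC, XH, YA
Level 3: HY, SN
SN first appears at level 3.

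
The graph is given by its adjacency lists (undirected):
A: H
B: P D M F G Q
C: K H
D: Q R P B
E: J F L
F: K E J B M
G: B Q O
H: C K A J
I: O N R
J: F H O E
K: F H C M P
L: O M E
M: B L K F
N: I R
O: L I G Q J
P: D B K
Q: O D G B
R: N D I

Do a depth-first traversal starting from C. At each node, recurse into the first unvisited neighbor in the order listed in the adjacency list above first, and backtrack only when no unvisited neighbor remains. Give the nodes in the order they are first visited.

C → K → F → E → J → H → A → O → L → M → B → P → D → Q → G → R → N → I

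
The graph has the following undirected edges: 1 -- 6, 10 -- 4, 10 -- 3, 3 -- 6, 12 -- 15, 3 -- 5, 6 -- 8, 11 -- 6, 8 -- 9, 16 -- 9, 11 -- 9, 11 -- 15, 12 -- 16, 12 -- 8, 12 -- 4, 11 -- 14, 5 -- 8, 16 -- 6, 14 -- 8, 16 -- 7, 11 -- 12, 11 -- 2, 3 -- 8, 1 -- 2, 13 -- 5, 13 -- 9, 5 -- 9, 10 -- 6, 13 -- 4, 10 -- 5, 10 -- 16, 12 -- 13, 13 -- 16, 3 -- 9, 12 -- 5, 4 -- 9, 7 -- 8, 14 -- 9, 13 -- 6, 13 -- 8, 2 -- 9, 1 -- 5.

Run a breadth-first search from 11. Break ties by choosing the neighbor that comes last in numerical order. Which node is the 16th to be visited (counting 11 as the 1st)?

Visit 11; enqueue 15, 14, 12, 9, 6, 2 → queue [15, 14, 12, 9, 6, 2]
Visit 15 → queue [14, 12, 9, 6, 2]
Visit 14; enqueue 8 → queue [12, 9, 6, 2, 8]
Visit 12; enqueue 16, 13, 5, 4 → queue [9, 6, 2, 8, 16, 13, 5, 4]
Visit 9; enqueue 3 → queue [6, 2, 8, 16, 13, 5, 4, 3]
Visit 6; enqueue 10, 1 → queue [2, 8, 16, 13, 5, 4, 3, 10, 1]
Visit 2 → queue [8, 16, 13, 5, 4, 3, 10, 1]
Visit 8; enqueue 7 → queue [16, 13, 5, 4, 3, 10, 1, 7]
Visit 16 → queue [13, 5, 4, 3, 10, 1, 7]
Visit 13 → queue [5, 4, 3, 10, 1, 7]
Visit 5 → queue [4, 3, 10, 1, 7]
Visit 4 → queue [3, 10, 1, 7]
Visit 3 → queue [10, 1, 7]
Visit 10 → queue [1, 7]
Visit 1 → queue [7]
Visit 7 → queue []

Visit order: 11, 15, 14, 12, 9, 6, 2, 8, 16, 13, 5, 4, 3, 10, 1, 7

7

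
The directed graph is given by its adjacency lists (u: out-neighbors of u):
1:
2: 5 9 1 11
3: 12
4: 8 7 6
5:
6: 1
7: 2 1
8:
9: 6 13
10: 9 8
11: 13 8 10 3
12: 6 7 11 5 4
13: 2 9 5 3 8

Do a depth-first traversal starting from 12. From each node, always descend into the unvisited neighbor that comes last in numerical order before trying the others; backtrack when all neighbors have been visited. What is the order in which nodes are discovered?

Visit 12
12 → 11
11 → 13
13 → 9
9 → 6
6 → 1
13 → 8
13 → 5
13 → 3
13 → 2
11 → 10
12 → 7
12 → 4

12, 11, 13, 9, 6, 1, 8, 5, 3, 2, 10, 7, 4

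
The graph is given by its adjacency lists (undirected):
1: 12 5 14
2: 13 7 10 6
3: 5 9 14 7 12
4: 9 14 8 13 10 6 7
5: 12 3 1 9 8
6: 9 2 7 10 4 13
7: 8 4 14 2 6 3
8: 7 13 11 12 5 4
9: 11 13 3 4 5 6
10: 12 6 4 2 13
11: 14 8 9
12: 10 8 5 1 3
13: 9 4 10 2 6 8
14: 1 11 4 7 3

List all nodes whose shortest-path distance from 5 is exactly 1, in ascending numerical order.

1, 3, 8, 9, 12

Level 0: 5
Level 1: 1, 3, 8, 9, 12
Level 2: 4, 6, 7, 10, 11, 13, 14
Level 3: 2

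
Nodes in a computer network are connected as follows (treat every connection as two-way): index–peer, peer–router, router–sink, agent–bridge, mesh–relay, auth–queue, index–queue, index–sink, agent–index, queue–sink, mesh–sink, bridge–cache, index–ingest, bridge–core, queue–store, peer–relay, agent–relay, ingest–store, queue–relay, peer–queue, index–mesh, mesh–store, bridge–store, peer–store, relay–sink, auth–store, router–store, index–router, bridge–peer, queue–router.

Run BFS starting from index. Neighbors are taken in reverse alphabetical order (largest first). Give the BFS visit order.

Visit index; enqueue sink, router, queue, peer, mesh, ingest, agent → queue [sink, router, queue, peer, mesh, ingest, agent]
Visit sink; enqueue relay → queue [router, queue, peer, mesh, ingest, agent, relay]
Visit router; enqueue store → queue [queue, peer, mesh, ingest, agent, relay, store]
Visit queue; enqueue auth → queue [peer, mesh, ingest, agent, relay, store, auth]
Visit peer; enqueue bridge → queue [mesh, ingest, agent, relay, store, auth, bridge]
Visit mesh → queue [ingest, agent, relay, store, auth, bridge]
Visit ingest → queue [agent, relay, store, auth, bridge]
Visit agent → queue [relay, store, auth, bridge]
Visit relay → queue [store, auth, bridge]
Visit store → queue [auth, bridge]
Visit auth → queue [bridge]
Visit bridge; enqueue core, cache → queue [core, cache]
Visit core → queue [cache]
Visit cache → queue []

index, sink, router, queue, peer, mesh, ingest, agent, relay, store, auth, bridge, core, cache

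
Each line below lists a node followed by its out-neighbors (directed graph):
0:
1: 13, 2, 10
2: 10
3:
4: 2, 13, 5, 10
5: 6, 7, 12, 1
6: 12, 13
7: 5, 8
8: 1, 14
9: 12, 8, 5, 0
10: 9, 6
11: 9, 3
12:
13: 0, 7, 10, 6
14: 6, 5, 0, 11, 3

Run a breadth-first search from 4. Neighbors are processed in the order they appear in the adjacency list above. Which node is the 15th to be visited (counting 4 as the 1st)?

3

Visit 4; enqueue 2, 13, 5, 10 → queue [2, 13, 5, 10]
Visit 2 → queue [13, 5, 10]
Visit 13; enqueue 0, 7, 6 → queue [5, 10, 0, 7, 6]
Visit 5; enqueue 12, 1 → queue [10, 0, 7, 6, 12, 1]
Visit 10; enqueue 9 → queue [0, 7, 6, 12, 1, 9]
Visit 0 → queue [7, 6, 12, 1, 9]
Visit 7; enqueue 8 → queue [6, 12, 1, 9, 8]
Visit 6 → queue [12, 1, 9, 8]
Visit 12 → queue [1, 9, 8]
Visit 1 → queue [9, 8]
Visit 9 → queue [8]
Visit 8; enqueue 14 → queue [14]
Visit 14; enqueue 11, 3 → queue [11, 3]
Visit 11 → queue [3]
Visit 3 → queue []

Visit order: 4, 2, 13, 5, 10, 0, 7, 6, 12, 1, 9, 8, 14, 11, 3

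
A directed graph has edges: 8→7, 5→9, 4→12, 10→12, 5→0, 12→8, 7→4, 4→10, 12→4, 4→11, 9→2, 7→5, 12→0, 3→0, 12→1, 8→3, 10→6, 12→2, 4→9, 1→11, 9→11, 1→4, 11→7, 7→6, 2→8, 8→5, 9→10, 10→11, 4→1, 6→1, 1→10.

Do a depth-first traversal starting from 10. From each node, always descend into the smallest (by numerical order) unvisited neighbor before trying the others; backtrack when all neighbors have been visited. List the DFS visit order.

10, 6, 1, 4, 9, 2, 8, 3, 0, 5, 7, 11, 12

Visit 10
10 → 6
6 → 1
1 → 4
4 → 9
9 → 2
2 → 8
8 → 3
3 → 0
8 → 5
8 → 7
9 → 11
4 → 12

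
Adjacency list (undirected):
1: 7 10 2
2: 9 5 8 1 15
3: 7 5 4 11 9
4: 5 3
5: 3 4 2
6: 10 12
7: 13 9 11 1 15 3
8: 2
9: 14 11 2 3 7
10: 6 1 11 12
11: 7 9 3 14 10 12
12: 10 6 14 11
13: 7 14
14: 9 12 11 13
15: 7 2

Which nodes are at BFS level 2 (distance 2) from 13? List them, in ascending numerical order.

1, 3, 9, 11, 12, 15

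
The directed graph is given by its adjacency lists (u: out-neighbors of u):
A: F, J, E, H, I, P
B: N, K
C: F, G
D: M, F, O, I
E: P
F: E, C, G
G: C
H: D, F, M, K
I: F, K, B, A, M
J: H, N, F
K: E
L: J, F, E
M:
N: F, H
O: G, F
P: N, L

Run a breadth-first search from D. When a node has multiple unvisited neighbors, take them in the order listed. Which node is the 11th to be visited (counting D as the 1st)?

Visit D; enqueue M, F, O, I → queue [M, F, O, I]
Visit M → queue [F, O, I]
Visit F; enqueue E, C, G → queue [O, I, E, C, G]
Visit O → queue [I, E, C, G]
Visit I; enqueue K, B, A → queue [E, C, G, K, B, A]
Visit E; enqueue P → queue [C, G, K, B, A, P]
Visit C → queue [G, K, B, A, P]
Visit G → queue [K, B, A, P]
Visit K → queue [B, A, P]
Visit B; enqueue N → queue [A, P, N]
Visit A; enqueue J, H → queue [P, N, J, H]
Visit P; enqueue L → queue [N, J, H, L]
Visit N → queue [J, H, L]
Visit J → queue [H, L]
Visit H → queue [L]
Visit L → queue []

Visit order: D, M, F, O, I, E, C, G, K, B, A, P, N, J, H, L

A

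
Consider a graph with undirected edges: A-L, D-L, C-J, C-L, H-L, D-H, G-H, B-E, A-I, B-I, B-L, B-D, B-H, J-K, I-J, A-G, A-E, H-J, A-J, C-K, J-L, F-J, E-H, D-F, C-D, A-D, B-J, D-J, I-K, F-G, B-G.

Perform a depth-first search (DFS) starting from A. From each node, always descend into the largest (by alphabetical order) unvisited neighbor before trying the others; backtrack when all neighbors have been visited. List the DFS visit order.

A L J K I B H G F D C E

Visit A
A → L
L → J
J → K
K → I
I → B
B → H
H → G
G → F
F → D
D → C
H → E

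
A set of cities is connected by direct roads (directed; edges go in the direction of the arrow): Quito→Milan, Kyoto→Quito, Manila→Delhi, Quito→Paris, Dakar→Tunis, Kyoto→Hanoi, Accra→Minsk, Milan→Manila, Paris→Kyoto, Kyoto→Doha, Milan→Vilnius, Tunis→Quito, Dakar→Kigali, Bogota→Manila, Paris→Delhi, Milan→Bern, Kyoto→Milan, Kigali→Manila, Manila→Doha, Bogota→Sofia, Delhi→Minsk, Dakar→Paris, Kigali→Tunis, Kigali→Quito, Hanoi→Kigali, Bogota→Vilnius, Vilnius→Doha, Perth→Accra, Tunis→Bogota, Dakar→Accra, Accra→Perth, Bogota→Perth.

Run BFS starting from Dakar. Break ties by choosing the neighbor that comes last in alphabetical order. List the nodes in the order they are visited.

Visit Dakar; enqueue Tunis, Paris, Kigali, Accra → queue [Tunis, Paris, Kigali, Accra]
Visit Tunis; enqueue Quito, Bogota → queue [Paris, Kigali, Accra, Quito, Bogota]
Visit Paris; enqueue Kyoto, Delhi → queue [Kigali, Accra, Quito, Bogota, Kyoto, Delhi]
Visit Kigali; enqueue Manila → queue [Accra, Quito, Bogota, Kyoto, Delhi, Manila]
Visit Accra; enqueue Perth, Minsk → queue [Quito, Bogota, Kyoto, Delhi, Manila, Perth, Minsk]
Visit Quito; enqueue Milan → queue [Bogota, Kyoto, Delhi, Manila, Perth, Minsk, Milan]
Visit Bogota; enqueue Vilnius, Sofia → queue [Kyoto, Delhi, Manila, Perth, Minsk, Milan, Vilnius, Sofia]
Visit Kyoto; enqueue Hanoi, Doha → queue [Delhi, Manila, Perth, Minsk, Milan, Vilnius, Sofia, Hanoi, Doha]
Visit Delhi → queue [Manila, Perth, Minsk, Milan, Vilnius, Sofia, Hanoi, Doha]
Visit Manila → queue [Perth, Minsk, Milan, Vilnius, Sofia, Hanoi, Doha]
Visit Perth → queue [Minsk, Milan, Vilnius, Sofia, Hanoi, Doha]
Visit Minsk → queue [Milan, Vilnius, Sofia, Hanoi, Doha]
Visit Milan; enqueue Bern → queue [Vilnius, Sofia, Hanoi, Doha, Bern]
Visit Vilnius → queue [Sofia, Hanoi, Doha, Bern]
Visit Sofia → queue [Hanoi, Doha, Bern]
Visit Hanoi → queue [Doha, Bern]
Visit Doha → queue [Bern]
Visit Bern → queue []

Dakar, Tunis, Paris, Kigali, Accra, Quito, Bogota, Kyoto, Delhi, Manila, Perth, Minsk, Milan, Vilnius, Sofia, Hanoi, Doha, Bern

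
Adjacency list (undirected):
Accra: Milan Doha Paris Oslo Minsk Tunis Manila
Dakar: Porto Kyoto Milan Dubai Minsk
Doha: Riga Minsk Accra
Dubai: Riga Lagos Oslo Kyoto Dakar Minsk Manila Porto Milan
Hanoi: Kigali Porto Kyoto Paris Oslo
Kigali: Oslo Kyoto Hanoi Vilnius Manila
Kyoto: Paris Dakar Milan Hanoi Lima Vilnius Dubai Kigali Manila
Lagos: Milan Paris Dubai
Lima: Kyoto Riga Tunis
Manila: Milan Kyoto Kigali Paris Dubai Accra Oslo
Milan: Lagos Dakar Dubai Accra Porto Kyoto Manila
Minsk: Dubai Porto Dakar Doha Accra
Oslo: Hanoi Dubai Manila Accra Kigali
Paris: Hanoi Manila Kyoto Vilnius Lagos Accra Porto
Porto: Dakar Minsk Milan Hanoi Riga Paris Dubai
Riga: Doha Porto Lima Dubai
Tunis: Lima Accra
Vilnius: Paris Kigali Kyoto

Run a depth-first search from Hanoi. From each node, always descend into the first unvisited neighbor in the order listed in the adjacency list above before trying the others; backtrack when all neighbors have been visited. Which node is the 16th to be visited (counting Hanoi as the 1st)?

Tunis

Visit Hanoi
Hanoi → Kigali
Kigali → Oslo
Oslo → Dubai
Dubai → Riga
Riga → Doha
Doha → Minsk
Minsk → Porto
Porto → Dakar
Dakar → Kyoto
Kyoto → Paris
Paris → Manila
Manila → Milan
Milan → Lagos
Milan → Accra
Accra → Tunis
Tunis → Lima
Paris → Vilnius

Visit order: Hanoi, Kigali, Oslo, Dubai, Riga, Doha, Minsk, Porto, Dakar, Kyoto, Paris, Manila, Milan, Lagos, Accra, Tunis, Lima, Vilnius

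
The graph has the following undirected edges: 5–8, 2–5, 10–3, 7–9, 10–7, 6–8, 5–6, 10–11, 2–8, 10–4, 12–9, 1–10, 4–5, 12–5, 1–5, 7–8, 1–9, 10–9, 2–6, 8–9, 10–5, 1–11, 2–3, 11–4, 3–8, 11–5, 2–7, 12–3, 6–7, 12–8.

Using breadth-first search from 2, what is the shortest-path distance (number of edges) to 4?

Level 0: 2
Level 1: 3, 5, 6, 7, 8
Level 2: 1, 4, 9, 10, 11, 12
4 first appears at level 2.

2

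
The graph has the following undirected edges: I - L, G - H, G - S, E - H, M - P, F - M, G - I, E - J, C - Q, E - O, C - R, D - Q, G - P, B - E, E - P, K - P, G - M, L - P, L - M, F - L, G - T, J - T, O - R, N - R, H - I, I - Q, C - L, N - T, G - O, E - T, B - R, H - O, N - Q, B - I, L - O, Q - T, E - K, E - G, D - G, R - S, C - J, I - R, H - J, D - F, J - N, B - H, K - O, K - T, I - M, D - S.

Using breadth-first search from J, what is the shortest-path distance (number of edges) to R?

Level 0: J
Level 1: C, E, H, N, T
Level 2: B, G, I, K, L, O, P, Q, R
Level 3: D, F, M, S
R first appears at level 2.

2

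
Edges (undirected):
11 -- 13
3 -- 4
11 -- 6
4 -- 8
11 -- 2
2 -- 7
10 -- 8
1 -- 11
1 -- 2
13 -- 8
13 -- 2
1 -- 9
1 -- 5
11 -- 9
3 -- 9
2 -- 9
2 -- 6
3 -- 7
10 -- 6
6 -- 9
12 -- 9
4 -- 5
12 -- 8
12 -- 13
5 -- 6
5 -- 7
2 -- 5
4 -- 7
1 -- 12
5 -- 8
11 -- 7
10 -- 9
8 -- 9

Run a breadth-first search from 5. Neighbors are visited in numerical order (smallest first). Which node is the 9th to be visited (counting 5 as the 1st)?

11

Visit 5; enqueue 1, 2, 4, 6, 7, 8 → queue [1, 2, 4, 6, 7, 8]
Visit 1; enqueue 9, 11, 12 → queue [2, 4, 6, 7, 8, 9, 11, 12]
Visit 2; enqueue 13 → queue [4, 6, 7, 8, 9, 11, 12, 13]
Visit 4; enqueue 3 → queue [6, 7, 8, 9, 11, 12, 13, 3]
Visit 6; enqueue 10 → queue [7, 8, 9, 11, 12, 13, 3, 10]
Visit 7 → queue [8, 9, 11, 12, 13, 3, 10]
Visit 8 → queue [9, 11, 12, 13, 3, 10]
Visit 9 → queue [11, 12, 13, 3, 10]
Visit 11 → queue [12, 13, 3, 10]
Visit 12 → queue [13, 3, 10]
Visit 13 → queue [3, 10]
Visit 3 → queue [10]
Visit 10 → queue []

Visit order: 5, 1, 2, 4, 6, 7, 8, 9, 11, 12, 13, 3, 10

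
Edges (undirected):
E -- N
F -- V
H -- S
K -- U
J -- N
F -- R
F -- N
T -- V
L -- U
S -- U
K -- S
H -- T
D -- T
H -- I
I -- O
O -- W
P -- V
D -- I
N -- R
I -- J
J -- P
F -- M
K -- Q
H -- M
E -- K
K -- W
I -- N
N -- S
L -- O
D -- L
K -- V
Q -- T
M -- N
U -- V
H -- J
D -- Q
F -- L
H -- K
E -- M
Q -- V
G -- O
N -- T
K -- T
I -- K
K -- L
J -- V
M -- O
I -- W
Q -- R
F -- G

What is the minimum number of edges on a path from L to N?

2

Level 0: L
Level 1: D, F, K, O, U
Level 2: E, G, H, I, M, N, Q, R, S, T, V, W
Level 3: J, P
N first appears at level 2.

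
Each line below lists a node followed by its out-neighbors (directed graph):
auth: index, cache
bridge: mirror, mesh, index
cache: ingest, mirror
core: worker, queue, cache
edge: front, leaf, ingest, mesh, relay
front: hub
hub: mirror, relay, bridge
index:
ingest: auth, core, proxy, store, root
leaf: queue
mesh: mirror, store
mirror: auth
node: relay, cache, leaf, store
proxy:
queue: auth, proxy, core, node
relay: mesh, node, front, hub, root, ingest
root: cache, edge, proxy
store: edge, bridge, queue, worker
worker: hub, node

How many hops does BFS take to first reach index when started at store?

Level 0: store
Level 1: bridge, edge, queue, worker
Level 2: auth, core, front, hub, index, ingest, leaf, mesh, mirror, node, proxy, relay
Level 3: cache, root
index first appears at level 2.

2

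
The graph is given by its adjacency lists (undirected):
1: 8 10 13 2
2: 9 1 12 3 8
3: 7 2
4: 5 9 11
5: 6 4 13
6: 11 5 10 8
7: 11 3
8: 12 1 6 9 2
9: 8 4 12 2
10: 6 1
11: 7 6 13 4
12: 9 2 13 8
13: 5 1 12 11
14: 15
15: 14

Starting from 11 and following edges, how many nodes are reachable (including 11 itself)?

13

BFS from 11 visits: 11, 13, 7, 6, 4, 12, 5, 1, 3, 10, 8, 9, 2
Reachable nodes: 13 of 15 total.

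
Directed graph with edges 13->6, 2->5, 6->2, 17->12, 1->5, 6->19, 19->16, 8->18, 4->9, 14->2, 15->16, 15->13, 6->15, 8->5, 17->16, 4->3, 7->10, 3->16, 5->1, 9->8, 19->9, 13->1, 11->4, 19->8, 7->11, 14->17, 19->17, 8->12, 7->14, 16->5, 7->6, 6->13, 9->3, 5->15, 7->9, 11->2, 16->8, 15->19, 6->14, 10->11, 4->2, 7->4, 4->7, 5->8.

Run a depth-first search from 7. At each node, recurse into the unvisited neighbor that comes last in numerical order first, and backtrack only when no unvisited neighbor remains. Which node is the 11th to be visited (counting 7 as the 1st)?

9

Visit 7
7 → 14
14 → 17
17 → 16
16 → 8
8 → 18
8 → 12
8 → 5
5 → 15
15 → 19
19 → 9
9 → 3
15 → 13
13 → 6
6 → 2
13 → 1
7 → 11
11 → 4
7 → 10

Visit order: 7, 14, 17, 16, 8, 18, 12, 5, 15, 19, 9, 3, 13, 6, 2, 1, 11, 4, 10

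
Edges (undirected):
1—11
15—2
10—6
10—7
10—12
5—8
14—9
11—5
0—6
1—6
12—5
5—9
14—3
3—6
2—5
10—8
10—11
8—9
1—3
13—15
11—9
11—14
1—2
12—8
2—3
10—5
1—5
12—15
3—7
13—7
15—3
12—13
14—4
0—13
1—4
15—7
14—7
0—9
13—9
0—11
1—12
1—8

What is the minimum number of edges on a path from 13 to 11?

2

Level 0: 13
Level 1: 0, 7, 9, 12, 15
Level 2: 1, 2, 3, 5, 6, 8, 10, 11, 14
Level 3: 4
11 first appears at level 2.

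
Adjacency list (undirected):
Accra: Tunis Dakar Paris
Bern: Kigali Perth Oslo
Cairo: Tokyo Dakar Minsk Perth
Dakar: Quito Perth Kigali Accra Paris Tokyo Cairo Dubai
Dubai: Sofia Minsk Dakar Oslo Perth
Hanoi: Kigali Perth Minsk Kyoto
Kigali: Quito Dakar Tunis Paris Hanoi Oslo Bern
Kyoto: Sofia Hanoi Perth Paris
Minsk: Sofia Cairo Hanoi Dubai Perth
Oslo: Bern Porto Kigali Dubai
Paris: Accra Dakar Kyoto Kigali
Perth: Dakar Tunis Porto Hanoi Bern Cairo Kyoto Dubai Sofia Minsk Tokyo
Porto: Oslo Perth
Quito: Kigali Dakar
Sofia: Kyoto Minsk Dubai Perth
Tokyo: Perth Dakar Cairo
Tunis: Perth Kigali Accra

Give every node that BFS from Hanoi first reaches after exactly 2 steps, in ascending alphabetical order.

Level 0: Hanoi
Level 1: Kigali, Kyoto, Minsk, Perth
Level 2: Bern, Cairo, Dakar, Dubai, Oslo, Paris, Porto, Quito, Sofia, Tokyo, Tunis
Level 3: Accra

Bern, Cairo, Dakar, Dubai, Oslo, Paris, Porto, Quito, Sofia, Tokyo, Tunis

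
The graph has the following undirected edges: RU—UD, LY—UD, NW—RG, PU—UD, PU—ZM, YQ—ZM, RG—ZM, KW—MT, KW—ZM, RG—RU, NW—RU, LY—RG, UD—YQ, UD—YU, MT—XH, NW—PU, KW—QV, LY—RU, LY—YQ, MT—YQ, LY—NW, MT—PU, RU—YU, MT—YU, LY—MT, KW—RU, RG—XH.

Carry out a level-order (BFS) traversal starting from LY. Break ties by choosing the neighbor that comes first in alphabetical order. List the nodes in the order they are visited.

LY, MT, NW, RG, RU, UD, YQ, KW, PU, XH, YU, ZM, QV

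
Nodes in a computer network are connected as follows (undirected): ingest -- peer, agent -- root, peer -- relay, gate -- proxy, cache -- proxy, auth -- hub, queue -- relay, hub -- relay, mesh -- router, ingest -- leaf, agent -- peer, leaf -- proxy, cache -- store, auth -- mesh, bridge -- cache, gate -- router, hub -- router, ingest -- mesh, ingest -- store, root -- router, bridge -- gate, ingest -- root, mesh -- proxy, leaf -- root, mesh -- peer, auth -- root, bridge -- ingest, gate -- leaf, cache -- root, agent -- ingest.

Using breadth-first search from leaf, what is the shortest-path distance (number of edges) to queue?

Level 0: leaf
Level 1: gate, ingest, proxy, root
Level 2: agent, auth, bridge, cache, mesh, peer, router, store
Level 3: hub, relay
Level 4: queue
queue first appears at level 4.

4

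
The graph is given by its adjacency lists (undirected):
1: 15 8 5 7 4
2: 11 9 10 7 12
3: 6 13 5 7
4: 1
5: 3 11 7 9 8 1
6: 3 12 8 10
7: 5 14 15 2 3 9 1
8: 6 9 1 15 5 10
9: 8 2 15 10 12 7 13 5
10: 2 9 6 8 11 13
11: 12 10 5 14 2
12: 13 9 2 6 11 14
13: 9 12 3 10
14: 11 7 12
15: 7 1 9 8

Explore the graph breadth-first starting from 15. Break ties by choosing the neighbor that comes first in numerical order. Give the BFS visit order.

Visit 15; enqueue 1, 7, 8, 9 → queue [1, 7, 8, 9]
Visit 1; enqueue 4, 5 → queue [7, 8, 9, 4, 5]
Visit 7; enqueue 2, 3, 14 → queue [8, 9, 4, 5, 2, 3, 14]
Visit 8; enqueue 6, 10 → queue [9, 4, 5, 2, 3, 14, 6, 10]
Visit 9; enqueue 12, 13 → queue [4, 5, 2, 3, 14, 6, 10, 12, 13]
Visit 4 → queue [5, 2, 3, 14, 6, 10, 12, 13]
Visit 5; enqueue 11 → queue [2, 3, 14, 6, 10, 12, 13, 11]
Visit 2 → queue [3, 14, 6, 10, 12, 13, 11]
Visit 3 → queue [14, 6, 10, 12, 13, 11]
Visit 14 → queue [6, 10, 12, 13, 11]
Visit 6 → queue [10, 12, 13, 11]
Visit 10 → queue [12, 13, 11]
Visit 12 → queue [13, 11]
Visit 13 → queue [11]
Visit 11 → queue []

15, 1, 7, 8, 9, 4, 5, 2, 3, 14, 6, 10, 12, 13, 11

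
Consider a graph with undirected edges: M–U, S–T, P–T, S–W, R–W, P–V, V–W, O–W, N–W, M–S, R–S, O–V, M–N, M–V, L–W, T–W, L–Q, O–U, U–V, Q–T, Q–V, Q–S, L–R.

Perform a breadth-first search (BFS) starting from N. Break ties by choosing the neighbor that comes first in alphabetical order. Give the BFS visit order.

N M W S U V L O R T Q P

Visit N; enqueue M, W → queue [M, W]
Visit M; enqueue S, U, V → queue [W, S, U, V]
Visit W; enqueue L, O, R, T → queue [S, U, V, L, O, R, T]
Visit S; enqueue Q → queue [U, V, L, O, R, T, Q]
Visit U → queue [V, L, O, R, T, Q]
Visit V; enqueue P → queue [L, O, R, T, Q, P]
Visit L → queue [O, R, T, Q, P]
Visit O → queue [R, T, Q, P]
Visit R → queue [T, Q, P]
Visit T → queue [Q, P]
Visit Q → queue [P]
Visit P → queue []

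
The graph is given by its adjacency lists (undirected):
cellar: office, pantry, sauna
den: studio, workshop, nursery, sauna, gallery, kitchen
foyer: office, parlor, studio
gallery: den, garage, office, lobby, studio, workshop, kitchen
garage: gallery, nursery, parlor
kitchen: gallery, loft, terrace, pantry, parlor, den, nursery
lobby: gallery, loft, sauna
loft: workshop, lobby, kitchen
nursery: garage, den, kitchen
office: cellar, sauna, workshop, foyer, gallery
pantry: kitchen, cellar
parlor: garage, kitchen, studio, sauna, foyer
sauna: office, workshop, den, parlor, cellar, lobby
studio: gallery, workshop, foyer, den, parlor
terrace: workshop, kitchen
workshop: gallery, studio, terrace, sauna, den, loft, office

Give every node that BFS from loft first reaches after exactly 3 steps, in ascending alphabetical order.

cellar, foyer, garage

Level 0: loft
Level 1: kitchen, lobby, workshop
Level 2: den, gallery, nursery, office, pantry, parlor, sauna, studio, terrace
Level 3: cellar, foyer, garage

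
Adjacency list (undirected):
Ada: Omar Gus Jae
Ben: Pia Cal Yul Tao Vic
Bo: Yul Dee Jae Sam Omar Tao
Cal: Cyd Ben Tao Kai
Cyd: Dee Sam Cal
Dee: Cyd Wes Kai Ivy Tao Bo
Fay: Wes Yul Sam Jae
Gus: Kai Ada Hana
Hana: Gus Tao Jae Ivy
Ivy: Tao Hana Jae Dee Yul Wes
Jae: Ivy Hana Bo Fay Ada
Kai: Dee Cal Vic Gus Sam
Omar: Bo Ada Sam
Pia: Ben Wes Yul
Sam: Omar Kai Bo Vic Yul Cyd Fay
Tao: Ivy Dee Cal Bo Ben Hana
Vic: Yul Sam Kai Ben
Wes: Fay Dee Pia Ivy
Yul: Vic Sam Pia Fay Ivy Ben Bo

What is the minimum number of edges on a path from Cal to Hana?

Level 0: Cal
Level 1: Ben, Cyd, Kai, Tao
Level 2: Bo, Dee, Gus, Hana, Ivy, Pia, Sam, Vic, Yul
Level 3: Ada, Fay, Jae, Omar, Wes
Hana first appears at level 2.

2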